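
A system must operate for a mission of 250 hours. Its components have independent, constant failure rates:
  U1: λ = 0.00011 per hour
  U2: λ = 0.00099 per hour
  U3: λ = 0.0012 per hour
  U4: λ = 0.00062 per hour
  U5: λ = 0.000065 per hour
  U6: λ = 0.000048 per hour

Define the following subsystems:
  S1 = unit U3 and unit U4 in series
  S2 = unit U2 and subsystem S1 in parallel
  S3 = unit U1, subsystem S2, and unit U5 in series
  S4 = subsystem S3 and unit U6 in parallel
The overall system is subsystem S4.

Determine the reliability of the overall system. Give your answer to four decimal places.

R(U1) = exp(−0.00011 × 250) = 0.972875
R(U2) = exp(−0.00099 × 250) = 0.780750
R(U3) = exp(−0.0012 × 250) = 0.740818
R(U4) = exp(−0.00062 × 250) = 0.856415
R(U5) = exp(−0.000065 × 250) = 0.983881
R(U6) = exp(−0.000048 × 250) = 0.988072
Series (U3 and U4): 0.740818 × 0.856415 = 0.634448
Parallel (U2 and [0.634448]): 1 − (1 − 0.780750)(1 − 0.634448) = 0.919853
Series (U1, [0.919853], and U5): 0.972875 × 0.919853 × 0.983881 = 0.880477
Parallel ([0.880477] and U6): 1 − (1 − 0.880477)(1 − 0.988072) = 0.9986

0.9986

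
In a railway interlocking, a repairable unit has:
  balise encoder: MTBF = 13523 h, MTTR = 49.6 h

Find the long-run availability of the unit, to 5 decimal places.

0.99635

A(balise encoder) = MTBF/(MTBF+MTTR) = 13523/(13523+49.6) = 0.99635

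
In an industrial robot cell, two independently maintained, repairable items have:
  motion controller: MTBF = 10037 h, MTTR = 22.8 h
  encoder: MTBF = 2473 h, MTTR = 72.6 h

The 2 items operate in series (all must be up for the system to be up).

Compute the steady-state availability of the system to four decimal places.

0.9693

A(motion controller) = MTBF/(MTBF+MTTR) = 10037/(10037+22.8) = 0.997734
A(encoder) = MTBF/(MTBF+MTTR) = 2473/(2473+72.6) = 0.971480
Series availability: 0.997734 × 0.971480 = 0.9693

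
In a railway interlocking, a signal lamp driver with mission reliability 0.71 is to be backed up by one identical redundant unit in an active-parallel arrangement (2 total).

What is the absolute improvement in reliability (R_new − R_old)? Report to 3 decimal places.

R_before = 0.71
R_after = 1 − (1 − 0.71)^2 = 0.916
ΔR = 0.916 − 0.71 = 0.206

0.206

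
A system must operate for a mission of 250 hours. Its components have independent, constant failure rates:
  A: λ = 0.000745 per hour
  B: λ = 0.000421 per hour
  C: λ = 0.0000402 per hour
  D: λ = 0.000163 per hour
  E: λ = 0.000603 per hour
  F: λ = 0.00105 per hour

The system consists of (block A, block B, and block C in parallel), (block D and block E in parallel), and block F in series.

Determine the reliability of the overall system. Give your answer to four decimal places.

0.7647

R(A) = exp(−0.000745 × 250) = 0.830066
R(B) = exp(−0.000421 × 250) = 0.900099
R(C) = exp(−0.0000402 × 250) = 0.990000
R(D) = exp(−0.000163 × 250) = 0.960069
R(E) = exp(−0.000603 × 250) = 0.860063
R(F) = exp(−0.00105 × 250) = 0.769126
Parallel (A, B, and C): 1 − (1 − 0.830066)(1 − 0.900099)(1 − 0.990000) = 0.999830
Parallel (D and E): 1 − (1 − 0.960069)(1 − 0.860063) = 0.994412
Series ([0.999830], [0.994412], and F): 0.999830 × 0.994412 × 0.769126 = 0.7647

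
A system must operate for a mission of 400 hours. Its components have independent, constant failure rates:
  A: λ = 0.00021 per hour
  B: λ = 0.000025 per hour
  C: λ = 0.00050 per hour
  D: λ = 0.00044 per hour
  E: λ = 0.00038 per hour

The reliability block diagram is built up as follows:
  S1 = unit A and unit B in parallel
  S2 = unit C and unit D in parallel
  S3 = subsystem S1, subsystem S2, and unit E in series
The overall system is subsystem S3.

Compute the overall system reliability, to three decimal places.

R(A) = exp(−0.00021 × 400) = 0.91943
R(B) = exp(−0.000025 × 400) = 0.99005
R(C) = exp(−0.00050 × 400) = 0.81873
R(D) = exp(−0.00044 × 400) = 0.83862
R(E) = exp(−0.00038 × 400) = 0.85899
Parallel (A and B): 1 − (1 − 0.91943)(1 − 0.99005) = 0.99920
Parallel (C and D): 1 − (1 − 0.81873)(1 − 0.83862) = 0.97075
Series ([0.99920], [0.97075], and E): 0.99920 × 0.97075 × 0.85899 = 0.833

0.833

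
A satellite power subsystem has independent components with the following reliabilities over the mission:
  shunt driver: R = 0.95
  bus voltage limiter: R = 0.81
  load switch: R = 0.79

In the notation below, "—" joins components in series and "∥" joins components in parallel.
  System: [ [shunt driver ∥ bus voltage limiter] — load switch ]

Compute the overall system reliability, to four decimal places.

0.7825

Parallel (shunt driver and bus voltage limiter): 1 − (1 − 0.950000)(1 − 0.810000) = 0.990500
Series ([0.990500] and load switch): 0.990500 × 0.790000 = 0.7825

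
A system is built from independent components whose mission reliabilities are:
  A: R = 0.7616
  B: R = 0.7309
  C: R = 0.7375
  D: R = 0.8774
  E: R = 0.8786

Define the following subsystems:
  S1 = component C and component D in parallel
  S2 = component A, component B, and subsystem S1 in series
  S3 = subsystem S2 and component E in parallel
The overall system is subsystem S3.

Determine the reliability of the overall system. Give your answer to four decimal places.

Parallel (C and D): 1 − (1 − 0.737500)(1 − 0.877400) = 0.967818
Series (A, B, and [0.967818]): 0.761600 × 0.730900 × 0.967818 = 0.538739
Parallel ([0.538739] and E): 1 − (1 − 0.538739)(1 − 0.878600) = 0.9440

0.9440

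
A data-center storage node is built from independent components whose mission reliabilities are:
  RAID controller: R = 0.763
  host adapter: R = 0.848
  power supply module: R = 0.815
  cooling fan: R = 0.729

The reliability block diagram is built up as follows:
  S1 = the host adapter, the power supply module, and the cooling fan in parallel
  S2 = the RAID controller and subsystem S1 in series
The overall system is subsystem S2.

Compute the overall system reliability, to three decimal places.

Parallel (host adapter, power supply module, and cooling fan): 1 − (1 − 0.84800)(1 − 0.81500)(1 − 0.72900) = 0.99238
Series (RAID controller and [0.99238]): 0.76300 × 0.99238 = 0.757

0.757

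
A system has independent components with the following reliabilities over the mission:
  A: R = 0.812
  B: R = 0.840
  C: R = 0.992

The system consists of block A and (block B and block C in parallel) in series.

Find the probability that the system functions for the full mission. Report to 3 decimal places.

Parallel (B and C): 1 − (1 − 0.84000)(1 − 0.99200) = 0.99872
Series (A and [0.99872]): 0.81200 × 0.99872 = 0.811

0.811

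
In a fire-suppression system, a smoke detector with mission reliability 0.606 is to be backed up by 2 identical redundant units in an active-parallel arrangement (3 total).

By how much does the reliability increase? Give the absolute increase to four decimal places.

0.3328

R_before = 0.606
R_after = 1 − (1 − 0.606)^3 = 0.9388
ΔR = 0.9388 − 0.606 = 0.3328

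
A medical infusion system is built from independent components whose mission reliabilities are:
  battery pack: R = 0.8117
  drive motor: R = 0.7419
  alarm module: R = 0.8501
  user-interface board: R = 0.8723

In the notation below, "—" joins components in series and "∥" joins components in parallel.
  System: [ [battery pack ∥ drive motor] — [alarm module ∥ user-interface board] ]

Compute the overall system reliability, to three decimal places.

0.933

Parallel (battery pack and drive motor): 1 − (1 − 0.81170)(1 − 0.74190) = 0.95140
Parallel (alarm module and user-interface board): 1 − (1 − 0.85010)(1 − 0.87230) = 0.98086
Series ([0.95140] and [0.98086]): 0.95140 × 0.98086 = 0.933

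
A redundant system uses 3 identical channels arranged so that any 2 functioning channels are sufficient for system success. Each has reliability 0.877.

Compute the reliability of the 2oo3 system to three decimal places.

R = Σ_{i=2}^{3} C(3,i) p^i (1−p)^{3−i} with p = 0.877
C(3,2)·0.877^2·0.123^1 = 0.28381
C(3,3)·0.877^3·0.123^0 = 0.67453
Sum = 0.958

0.958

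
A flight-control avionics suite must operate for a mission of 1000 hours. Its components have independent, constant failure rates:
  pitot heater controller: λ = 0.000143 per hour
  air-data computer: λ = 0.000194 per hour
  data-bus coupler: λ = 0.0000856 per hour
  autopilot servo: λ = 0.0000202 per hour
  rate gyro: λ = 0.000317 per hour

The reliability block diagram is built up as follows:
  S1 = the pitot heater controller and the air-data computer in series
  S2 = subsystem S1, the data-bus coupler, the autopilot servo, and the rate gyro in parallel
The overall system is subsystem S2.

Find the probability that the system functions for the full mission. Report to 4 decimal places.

R(pitot heater controller) = exp(−0.000143 × 1000) = 0.866754
R(air-data computer) = exp(−0.000194 × 1000) = 0.823658
R(data-bus coupler) = exp(−0.0000856 × 1000) = 0.917961
R(autopilot servo) = exp(−0.0000202 × 1000) = 0.980003
R(rate gyro) = exp(−0.000317 × 1000) = 0.728331
Series (pitot heater controller and air-data computer): 0.866754 × 0.823658 = 0.713909
Parallel ([0.713909], data-bus coupler, autopilot servo, and rate gyro): 1 − (1 − 0.713909)(1 − 0.917961)(1 − 0.980003)(1 − 0.728331) = 0.9999

0.9999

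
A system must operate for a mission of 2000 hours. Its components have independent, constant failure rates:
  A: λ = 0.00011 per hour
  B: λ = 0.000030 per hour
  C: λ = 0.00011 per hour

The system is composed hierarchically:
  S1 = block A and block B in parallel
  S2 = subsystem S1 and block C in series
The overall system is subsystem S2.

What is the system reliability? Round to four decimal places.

R(A) = exp(−0.00011 × 2000) = 0.802519
R(B) = exp(−0.000030 × 2000) = 0.941765
R(C) = exp(−0.00011 × 2000) = 0.802519
Parallel (A and B): 1 − (1 − 0.802519)(1 − 0.941765) = 0.988500
Series ([0.988500] and C): 0.988500 × 0.802519 = 0.7933

0.7933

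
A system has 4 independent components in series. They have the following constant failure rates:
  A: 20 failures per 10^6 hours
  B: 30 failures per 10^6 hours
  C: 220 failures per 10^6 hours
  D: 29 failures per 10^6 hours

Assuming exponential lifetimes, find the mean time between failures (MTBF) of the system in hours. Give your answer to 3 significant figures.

3340

Series of exponential components: λ_sys = Σ λ_i
λ_sys = 0.000020 + 0.000030 + 0.00022 + 0.000029 = 2.9900e-04 /h
MTBF = 1 / λ_sys = 3340 h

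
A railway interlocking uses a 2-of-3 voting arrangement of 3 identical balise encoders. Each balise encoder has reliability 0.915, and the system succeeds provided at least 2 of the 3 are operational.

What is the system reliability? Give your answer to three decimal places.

R = Σ_{i=2}^{3} C(3,i) p^i (1−p)^{3−i} with p = 0.915
C(3,2)·0.915^2·0.085^1 = 0.21349
C(3,3)·0.915^3·0.085^0 = 0.76606
Sum = 0.980

0.980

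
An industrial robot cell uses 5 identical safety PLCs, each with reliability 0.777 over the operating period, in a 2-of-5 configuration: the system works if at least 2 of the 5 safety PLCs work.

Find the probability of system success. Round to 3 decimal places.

R = Σ_{i=2}^{5} C(5,i) p^i (1−p)^{5−i} with p = 0.777
C(5,2)·0.777^2·0.223^3 = 0.06695
C(5,3)·0.777^3·0.223^2 = 0.23328
C(5,4)·0.777^4·0.223^1 = 0.40640
C(5,5)·0.777^5·0.223^0 = 0.28321
Sum = 0.990

0.990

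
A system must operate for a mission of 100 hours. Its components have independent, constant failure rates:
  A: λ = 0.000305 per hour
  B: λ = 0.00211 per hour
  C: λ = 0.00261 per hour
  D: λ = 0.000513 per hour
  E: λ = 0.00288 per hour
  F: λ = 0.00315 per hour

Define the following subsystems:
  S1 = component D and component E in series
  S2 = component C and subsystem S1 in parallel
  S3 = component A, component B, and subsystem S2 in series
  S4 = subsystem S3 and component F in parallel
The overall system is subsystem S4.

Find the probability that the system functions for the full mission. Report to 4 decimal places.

0.9280

R(A) = exp(−0.000305 × 100) = 0.969960
R(B) = exp(−0.00211 × 100) = 0.809774
R(C) = exp(−0.00261 × 100) = 0.770281
R(D) = exp(−0.000513 × 100) = 0.949994
R(E) = exp(−0.00288 × 100) = 0.749762
R(F) = exp(−0.00315 × 100) = 0.729789
Series (D and E): 0.949994 × 0.749762 = 0.712269
Parallel (C and [0.712269]): 1 − (1 − 0.770281)(1 − 0.712269) = 0.933903
Series (A, B, and [0.933903]): 0.969960 × 0.809774 × 0.933903 = 0.733533
Parallel ([0.733533] and F): 1 − (1 − 0.733533)(1 − 0.729789) = 0.9280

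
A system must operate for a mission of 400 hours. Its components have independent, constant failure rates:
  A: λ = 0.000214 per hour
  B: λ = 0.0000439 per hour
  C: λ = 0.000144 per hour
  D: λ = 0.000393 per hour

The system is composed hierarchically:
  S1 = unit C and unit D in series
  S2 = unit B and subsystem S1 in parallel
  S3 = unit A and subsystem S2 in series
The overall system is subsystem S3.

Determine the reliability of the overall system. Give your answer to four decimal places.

0.9149

R(A) = exp(−0.000214 × 400) = 0.917961
R(B) = exp(−0.0000439 × 400) = 0.982593
R(C) = exp(−0.000144 × 400) = 0.944027
R(D) = exp(−0.000393 × 400) = 0.854533
Series (C and D): 0.944027 × 0.854533 = 0.806702
Parallel (B and [0.806702]): 1 − (1 − 0.982593)(1 − 0.806702) = 0.996635
Series (A and [0.996635]): 0.917961 × 0.996635 = 0.9149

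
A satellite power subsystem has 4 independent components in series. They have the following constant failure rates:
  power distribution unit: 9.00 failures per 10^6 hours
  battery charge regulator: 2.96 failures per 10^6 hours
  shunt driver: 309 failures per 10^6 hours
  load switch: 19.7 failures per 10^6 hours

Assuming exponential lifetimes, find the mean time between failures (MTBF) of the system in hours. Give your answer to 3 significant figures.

2940

Series of exponential components: λ_sys = Σ λ_i
λ_sys = 0.00000900 + 0.00000296 + 0.000309 + 0.0000197 = 3.4066e-04 /h
MTBF = 1 / λ_sys = 2940 h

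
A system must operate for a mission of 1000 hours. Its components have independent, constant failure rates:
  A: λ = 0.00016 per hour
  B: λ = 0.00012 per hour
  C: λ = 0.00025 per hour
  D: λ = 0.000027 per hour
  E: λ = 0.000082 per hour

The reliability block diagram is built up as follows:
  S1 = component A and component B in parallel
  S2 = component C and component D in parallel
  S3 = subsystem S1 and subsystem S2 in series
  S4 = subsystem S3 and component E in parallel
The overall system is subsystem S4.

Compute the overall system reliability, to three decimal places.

0.998

R(A) = exp(−0.00016 × 1000) = 0.85214
R(B) = exp(−0.00012 × 1000) = 0.88692
R(C) = exp(−0.00025 × 1000) = 0.77880
R(D) = exp(−0.000027 × 1000) = 0.97336
R(E) = exp(−0.000082 × 1000) = 0.92127
Parallel (A and B): 1 − (1 − 0.85214)(1 − 0.88692) = 0.98328
Parallel (C and D): 1 − (1 − 0.77880)(1 − 0.97336) = 0.99411
Series ([0.98328] and [0.99411]): 0.98328 × 0.99411 = 0.97749
Parallel ([0.97749] and E): 1 − (1 − 0.97749)(1 − 0.92127) = 0.998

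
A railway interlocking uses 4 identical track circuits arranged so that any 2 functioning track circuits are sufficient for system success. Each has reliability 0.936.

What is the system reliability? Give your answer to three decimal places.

R = Σ_{i=2}^{4} C(4,i) p^i (1−p)^{4−i} with p = 0.936
C(4,2)·0.936^2·0.064^2 = 0.02153
C(4,3)·0.936^3·0.064^1 = 0.20993
C(4,4)·0.936^4·0.064^0 = 0.76754
Sum = 0.999

0.999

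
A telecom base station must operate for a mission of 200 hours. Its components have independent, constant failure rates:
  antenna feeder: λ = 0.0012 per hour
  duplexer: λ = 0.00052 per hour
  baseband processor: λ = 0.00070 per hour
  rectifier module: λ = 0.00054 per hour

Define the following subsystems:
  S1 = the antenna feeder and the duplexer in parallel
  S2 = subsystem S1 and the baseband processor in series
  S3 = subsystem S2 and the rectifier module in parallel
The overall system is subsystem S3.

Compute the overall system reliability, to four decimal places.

0.9848

R(antenna feeder) = exp(−0.0012 × 200) = 0.786628
R(duplexer) = exp(−0.00052 × 200) = 0.901225
R(baseband processor) = exp(−0.00070 × 200) = 0.869358
R(rectifier module) = exp(−0.00054 × 200) = 0.897628
Parallel (antenna feeder and duplexer): 1 − (1 − 0.786628)(1 − 0.901225) = 0.978924
Series ([0.978924] and baseband processor): 0.978924 × 0.869358 = 0.851035
Parallel ([0.851035] and rectifier module): 1 − (1 − 0.851035)(1 − 0.897628) = 0.9848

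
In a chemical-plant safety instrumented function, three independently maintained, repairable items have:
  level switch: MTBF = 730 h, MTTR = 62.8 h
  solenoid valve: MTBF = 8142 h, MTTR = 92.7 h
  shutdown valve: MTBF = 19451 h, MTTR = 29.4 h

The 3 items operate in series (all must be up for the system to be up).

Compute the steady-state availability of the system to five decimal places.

A(level switch) = MTBF/(MTBF+MTTR) = 730/(730+62.8) = 0.920787
A(solenoid valve) = MTBF/(MTBF+MTTR) = 8142/(8142+92.7) = 0.988743
A(shutdown valve) = MTBF/(MTBF+MTTR) = 19451/(19451+29.4) = 0.998491
Series availability: 0.920787 × 0.988743 × 0.998491 = 0.90905

0.90905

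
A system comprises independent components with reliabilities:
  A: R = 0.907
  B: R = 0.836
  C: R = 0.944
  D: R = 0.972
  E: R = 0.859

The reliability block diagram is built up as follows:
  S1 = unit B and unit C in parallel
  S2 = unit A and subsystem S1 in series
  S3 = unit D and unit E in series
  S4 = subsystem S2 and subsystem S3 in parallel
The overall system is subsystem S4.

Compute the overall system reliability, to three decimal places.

0.983

Parallel (B and C): 1 − (1 − 0.83600)(1 − 0.94400) = 0.99082
Series (A and [0.99082]): 0.90700 × 0.99082 = 0.89867
Series (D and E): 0.97200 × 0.85900 = 0.83495
Parallel ([0.89867] and [0.83495]): 1 − (1 − 0.89867)(1 − 0.83495) = 0.983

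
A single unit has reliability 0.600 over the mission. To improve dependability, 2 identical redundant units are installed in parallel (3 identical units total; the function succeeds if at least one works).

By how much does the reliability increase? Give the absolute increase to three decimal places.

0.336

R_before = 0.600
R_after = 1 − (1 − 0.600)^3 = 0.936
ΔR = 0.936 − 0.600 = 0.336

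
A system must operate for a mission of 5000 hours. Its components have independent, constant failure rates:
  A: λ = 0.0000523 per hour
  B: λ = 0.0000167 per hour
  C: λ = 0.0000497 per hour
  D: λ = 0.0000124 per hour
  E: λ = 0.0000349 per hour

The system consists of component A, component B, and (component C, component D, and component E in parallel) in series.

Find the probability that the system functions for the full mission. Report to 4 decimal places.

R(A) = exp(−0.0000523 × 5000) = 0.769896
R(B) = exp(−0.0000167 × 5000) = 0.919891
R(C) = exp(−0.0000497 × 5000) = 0.779970
R(D) = exp(−0.0000124 × 5000) = 0.939883
R(E) = exp(−0.0000349 × 5000) = 0.839877
Parallel (C, D, and E): 1 − (1 − 0.779970)(1 − 0.939883)(1 − 0.839877) = 0.997882
Series (A, B, and [0.997882]): 0.769896 × 0.919891 × 0.997882 = 0.7067

0.7067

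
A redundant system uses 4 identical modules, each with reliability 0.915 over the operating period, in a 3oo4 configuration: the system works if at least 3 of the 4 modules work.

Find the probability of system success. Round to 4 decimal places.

R = Σ_{i=3}^{4} C(4,i) p^i (1−p)^{4−i} with p = 0.915
C(4,3)·0.915^3·0.085^1 = 0.260461
C(4,4)·0.915^4·0.085^0 = 0.700946
Sum = 0.9614

0.9614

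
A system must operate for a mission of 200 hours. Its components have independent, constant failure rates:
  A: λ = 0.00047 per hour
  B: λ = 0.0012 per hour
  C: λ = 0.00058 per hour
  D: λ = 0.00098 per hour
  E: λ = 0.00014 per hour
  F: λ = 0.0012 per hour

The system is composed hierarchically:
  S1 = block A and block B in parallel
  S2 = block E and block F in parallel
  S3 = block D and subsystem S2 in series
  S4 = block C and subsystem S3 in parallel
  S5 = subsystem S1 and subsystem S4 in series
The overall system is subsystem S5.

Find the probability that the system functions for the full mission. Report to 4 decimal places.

0.9612

R(A) = exp(−0.00047 × 200) = 0.910283
R(B) = exp(−0.0012 × 200) = 0.786628
R(C) = exp(−0.00058 × 200) = 0.890475
R(D) = exp(−0.00098 × 200) = 0.822012
R(E) = exp(−0.00014 × 200) = 0.972388
R(F) = exp(−0.0012 × 200) = 0.786628
Parallel (A and B): 1 − (1 − 0.910283)(1 − 0.786628) = 0.980857
Parallel (E and F): 1 − (1 − 0.972388)(1 − 0.786628) = 0.994108
Series (D and [0.994108]): 0.822012 × 0.994108 = 0.817169
Parallel (C and [0.817169]): 1 − (1 − 0.890475)(1 − 0.817169) = 0.979975
Series ([0.980857] and [0.979975]): 0.980857 × 0.979975 = 0.9612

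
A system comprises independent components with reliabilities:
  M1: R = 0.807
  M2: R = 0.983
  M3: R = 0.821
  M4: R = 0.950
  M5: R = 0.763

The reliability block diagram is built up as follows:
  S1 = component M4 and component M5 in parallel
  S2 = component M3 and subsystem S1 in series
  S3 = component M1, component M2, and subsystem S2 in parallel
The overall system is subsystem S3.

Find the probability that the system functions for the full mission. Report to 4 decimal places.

Parallel (M4 and M5): 1 − (1 − 0.950000)(1 − 0.763000) = 0.988150
Series (M3 and [0.988150]): 0.821000 × 0.988150 = 0.811271
Parallel (M1, M2, and [0.811271]): 1 − (1 − 0.807000)(1 − 0.983000)(1 − 0.811271) = 0.9994

0.9994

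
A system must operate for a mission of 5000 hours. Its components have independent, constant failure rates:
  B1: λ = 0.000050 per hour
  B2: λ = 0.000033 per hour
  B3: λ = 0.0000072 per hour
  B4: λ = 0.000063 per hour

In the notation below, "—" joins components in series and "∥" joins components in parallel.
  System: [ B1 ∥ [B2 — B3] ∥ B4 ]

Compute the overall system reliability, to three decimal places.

R(B1) = exp(−0.000050 × 5000) = 0.77880
R(B2) = exp(−0.000033 × 5000) = 0.84789
R(B3) = exp(−0.0000072 × 5000) = 0.96464
R(B4) = exp(−0.000063 × 5000) = 0.72979
Series (B2 and B3): 0.84789 × 0.96464 = 0.81791
Parallel (B1, [0.81791], and B4): 1 − (1 − 0.77880)(1 − 0.81791)(1 − 0.72979) = 0.989

0.989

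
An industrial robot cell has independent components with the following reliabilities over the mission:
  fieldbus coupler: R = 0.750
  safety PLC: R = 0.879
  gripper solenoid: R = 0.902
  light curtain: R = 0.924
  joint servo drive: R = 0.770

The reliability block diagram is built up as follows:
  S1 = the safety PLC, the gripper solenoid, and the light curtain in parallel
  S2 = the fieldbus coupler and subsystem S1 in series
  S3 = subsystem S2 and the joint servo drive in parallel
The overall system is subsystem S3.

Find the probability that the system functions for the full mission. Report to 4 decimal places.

Parallel (safety PLC, gripper solenoid, and light curtain): 1 − (1 − 0.879000)(1 − 0.902000)(1 − 0.924000) = 0.999099
Series (fieldbus coupler and [0.999099]): 0.750000 × 0.999099 = 0.749324
Parallel ([0.749324] and joint servo drive): 1 − (1 − 0.749324)(1 − 0.770000) = 0.9423

0.9423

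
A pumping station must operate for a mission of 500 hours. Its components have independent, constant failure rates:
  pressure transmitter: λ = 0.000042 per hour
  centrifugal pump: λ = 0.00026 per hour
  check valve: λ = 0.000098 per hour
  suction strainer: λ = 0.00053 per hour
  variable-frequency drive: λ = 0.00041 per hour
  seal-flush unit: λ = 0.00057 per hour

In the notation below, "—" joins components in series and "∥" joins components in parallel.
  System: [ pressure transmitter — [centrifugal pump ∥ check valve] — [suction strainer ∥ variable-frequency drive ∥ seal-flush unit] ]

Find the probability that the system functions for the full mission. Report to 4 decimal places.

R(pressure transmitter) = exp(−0.000042 × 500) = 0.979219
R(centrifugal pump) = exp(−0.00026 × 500) = 0.878095
R(check valve) = exp(−0.000098 × 500) = 0.952181
R(suction strainer) = exp(−0.00053 × 500) = 0.767206
R(variable-frequency drive) = exp(−0.00041 × 500) = 0.814647
R(seal-flush unit) = exp(−0.00057 × 500) = 0.752014
Parallel (centrifugal pump and check valve): 1 − (1 − 0.878095)(1 − 0.952181) = 0.994171
Parallel (suction strainer, variable-frequency drive, and seal-flush unit): 1 − (1 − 0.767206)(1 − 0.814647)(1 − 0.752014) = 0.989300
Series (pressure transmitter, [0.994171], and [0.989300]): 0.979219 × 0.994171 × 0.989300 = 0.9631

0.9631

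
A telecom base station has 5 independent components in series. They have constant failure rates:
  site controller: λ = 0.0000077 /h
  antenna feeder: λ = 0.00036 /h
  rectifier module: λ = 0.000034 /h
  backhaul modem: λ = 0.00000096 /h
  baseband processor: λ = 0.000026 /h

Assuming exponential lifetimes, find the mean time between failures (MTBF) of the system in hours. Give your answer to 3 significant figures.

2330

Series of exponential components: λ_sys = Σ λ_i
λ_sys = 0.0000077 + 0.00036 + 0.000034 + 0.00000096 + 0.000026 = 4.2866e-04 /h
MTBF = 1 / λ_sys = 2330 h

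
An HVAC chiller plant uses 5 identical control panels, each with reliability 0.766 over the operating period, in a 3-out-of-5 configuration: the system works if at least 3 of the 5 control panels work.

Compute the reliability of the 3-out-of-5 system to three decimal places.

R = Σ_{i=3}^{5} C(5,i) p^i (1−p)^{5−i} with p = 0.766
C(5,3)·0.766^3·0.234^2 = 0.24610
C(5,4)·0.766^4·0.234^1 = 0.40281
C(5,5)·0.766^5·0.234^0 = 0.26372
Sum = 0.913

0.913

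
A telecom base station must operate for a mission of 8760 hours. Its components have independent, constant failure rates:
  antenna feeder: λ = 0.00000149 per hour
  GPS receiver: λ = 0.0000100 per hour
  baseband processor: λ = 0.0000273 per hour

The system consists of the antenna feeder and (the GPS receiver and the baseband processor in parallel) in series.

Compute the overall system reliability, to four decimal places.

0.9694

R(antenna feeder) = exp(−0.00000149 × 8760) = 0.987032
R(GPS receiver) = exp(−0.0000100 × 8760) = 0.916127
R(baseband processor) = exp(−0.0000273 × 8760) = 0.787298
Parallel (GPS receiver and baseband processor): 1 − (1 − 0.916127)(1 − 0.787298) = 0.982160
Series (antenna feeder and [0.982160]): 0.987032 × 0.982160 = 0.9694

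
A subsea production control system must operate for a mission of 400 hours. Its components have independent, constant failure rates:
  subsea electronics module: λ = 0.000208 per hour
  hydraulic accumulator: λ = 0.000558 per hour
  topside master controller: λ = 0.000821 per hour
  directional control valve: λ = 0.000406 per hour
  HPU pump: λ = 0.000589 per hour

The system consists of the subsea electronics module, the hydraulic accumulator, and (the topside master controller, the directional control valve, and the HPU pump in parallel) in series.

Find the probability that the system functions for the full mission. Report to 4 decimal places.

R(subsea electronics module) = exp(−0.000208 × 400) = 0.920167
R(hydraulic accumulator) = exp(−0.000558 × 400) = 0.799955
R(topside master controller) = exp(−0.000821 × 400) = 0.720075
R(directional control valve) = exp(−0.000406 × 400) = 0.850101
R(HPU pump) = exp(−0.000589 × 400) = 0.790097
Parallel (topside master controller, directional control valve, and HPU pump): 1 − (1 − 0.720075)(1 − 0.850101)(1 − 0.790097) = 0.991192
Series (subsea electronics module, hydraulic accumulator, and [0.991192]): 0.920167 × 0.799955 × 0.991192 = 0.7296

0.7296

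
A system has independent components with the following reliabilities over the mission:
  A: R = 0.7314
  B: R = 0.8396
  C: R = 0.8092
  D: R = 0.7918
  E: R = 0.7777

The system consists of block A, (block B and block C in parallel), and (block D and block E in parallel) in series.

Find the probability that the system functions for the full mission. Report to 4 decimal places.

Parallel (B and C): 1 − (1 − 0.839600)(1 − 0.809200) = 0.969396
Parallel (D and E): 1 − (1 − 0.791800)(1 − 0.777700) = 0.953717
Series (A, [0.969396], and [0.953717]): 0.731400 × 0.969396 × 0.953717 = 0.6762

0.6762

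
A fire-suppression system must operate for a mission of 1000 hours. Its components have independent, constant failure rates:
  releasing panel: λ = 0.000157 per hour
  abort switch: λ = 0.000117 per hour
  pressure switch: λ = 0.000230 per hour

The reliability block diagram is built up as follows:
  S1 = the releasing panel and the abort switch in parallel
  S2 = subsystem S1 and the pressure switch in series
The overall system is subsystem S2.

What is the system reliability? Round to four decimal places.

0.7818

R(releasing panel) = exp(−0.000157 × 1000) = 0.854704
R(abort switch) = exp(−0.000117 × 1000) = 0.889585
R(pressure switch) = exp(−0.000230 × 1000) = 0.794534
Parallel (releasing panel and abort switch): 1 − (1 − 0.854704)(1 − 0.889585) = 0.983957
Series ([0.983957] and pressure switch): 0.983957 × 0.794534 = 0.7818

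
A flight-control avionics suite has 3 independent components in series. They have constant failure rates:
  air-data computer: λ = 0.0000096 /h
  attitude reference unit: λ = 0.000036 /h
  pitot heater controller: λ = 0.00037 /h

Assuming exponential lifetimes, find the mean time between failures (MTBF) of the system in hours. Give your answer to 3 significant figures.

2410

Series of exponential components: λ_sys = Σ λ_i
λ_sys = 0.0000096 + 0.000036 + 0.00037 = 4.1560e-04 /h
MTBF = 1 / λ_sys = 2410 h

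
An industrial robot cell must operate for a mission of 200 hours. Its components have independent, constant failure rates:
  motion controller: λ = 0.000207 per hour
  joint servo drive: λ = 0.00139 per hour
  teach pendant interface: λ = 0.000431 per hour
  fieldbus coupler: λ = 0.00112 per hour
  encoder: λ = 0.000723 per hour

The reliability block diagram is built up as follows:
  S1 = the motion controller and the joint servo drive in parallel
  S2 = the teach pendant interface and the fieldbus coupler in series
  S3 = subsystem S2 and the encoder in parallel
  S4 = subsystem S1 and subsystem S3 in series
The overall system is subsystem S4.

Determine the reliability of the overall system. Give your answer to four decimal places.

R(motion controller) = exp(−0.000207 × 200) = 0.959445
R(joint servo drive) = exp(−0.00139 × 200) = 0.757297
R(teach pendant interface) = exp(−0.000431 × 200) = 0.917411
R(fieldbus coupler) = exp(−0.00112 × 200) = 0.799315
R(encoder) = exp(−0.000723 × 200) = 0.865368
Parallel (motion controller and joint servo drive): 1 − (1 − 0.959445)(1 − 0.757297) = 0.990157
Series (teach pendant interface and fieldbus coupler): 0.917411 × 0.799315 = 0.733300
Parallel ([0.733300] and encoder): 1 − (1 − 0.733300)(1 − 0.865368) = 0.964094
Series ([0.990157] and [0.964094]): 0.990157 × 0.964094 = 0.9546

0.9546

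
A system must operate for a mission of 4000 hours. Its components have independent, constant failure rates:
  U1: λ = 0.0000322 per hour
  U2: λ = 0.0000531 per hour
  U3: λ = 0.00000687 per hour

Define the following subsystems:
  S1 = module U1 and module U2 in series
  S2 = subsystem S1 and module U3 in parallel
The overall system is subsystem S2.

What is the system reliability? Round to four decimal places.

0.9922

R(U1) = exp(−0.0000322 × 4000) = 0.879150
R(U2) = exp(−0.0000531 × 4000) = 0.808641
R(U3) = exp(−0.00000687 × 4000) = 0.972894
Series (U1 and U2): 0.879150 × 0.808641 = 0.710917
Parallel ([0.710917] and U3): 1 − (1 − 0.710917)(1 − 0.972894) = 0.9922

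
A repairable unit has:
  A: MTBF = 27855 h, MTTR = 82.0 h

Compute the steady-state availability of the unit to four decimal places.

0.9971

A(A) = MTBF/(MTBF+MTTR) = 27855/(27855+82.0) = 0.9971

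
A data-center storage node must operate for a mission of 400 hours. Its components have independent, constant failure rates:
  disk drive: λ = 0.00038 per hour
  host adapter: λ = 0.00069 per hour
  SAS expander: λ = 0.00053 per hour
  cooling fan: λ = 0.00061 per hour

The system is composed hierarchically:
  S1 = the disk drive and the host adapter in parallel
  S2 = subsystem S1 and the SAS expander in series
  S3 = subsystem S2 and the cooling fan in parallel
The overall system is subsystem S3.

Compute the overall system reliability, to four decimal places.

R(disk drive) = exp(−0.00038 × 400) = 0.858988
R(host adapter) = exp(−0.00069 × 400) = 0.758813
R(SAS expander) = exp(−0.00053 × 400) = 0.808965
R(cooling fan) = exp(−0.00061 × 400) = 0.783488
Parallel (disk drive and host adapter): 1 − (1 − 0.858988)(1 − 0.758813) = 0.965990
Series ([0.965990] and SAS expander): 0.965990 × 0.808965 = 0.781452
Parallel ([0.781452] and cooling fan): 1 − (1 − 0.781452)(1 − 0.783488) = 0.9527

0.9527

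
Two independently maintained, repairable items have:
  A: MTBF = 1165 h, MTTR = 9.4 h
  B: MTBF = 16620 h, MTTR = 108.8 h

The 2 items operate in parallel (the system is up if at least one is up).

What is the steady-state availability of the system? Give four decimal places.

A(A) = MTBF/(MTBF+MTTR) = 1165/(1165+9.4) = 0.991996
A(B) = MTBF/(MTBF+MTTR) = 16620/(16620+108.8) = 0.993496
Parallel availability: 1 − (1 − 0.991996)(1 − 0.993496) = 0.9999

0.9999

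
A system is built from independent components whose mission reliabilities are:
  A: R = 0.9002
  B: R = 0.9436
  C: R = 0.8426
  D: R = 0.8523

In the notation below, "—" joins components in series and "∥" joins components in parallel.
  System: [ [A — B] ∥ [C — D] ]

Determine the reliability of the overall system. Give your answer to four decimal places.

Series (A and B): 0.900200 × 0.943600 = 0.849429
Series (C and D): 0.842600 × 0.852300 = 0.718148
Parallel ([0.849429] and [0.718148]): 1 − (1 − 0.849429)(1 − 0.718148) = 0.9576

0.9576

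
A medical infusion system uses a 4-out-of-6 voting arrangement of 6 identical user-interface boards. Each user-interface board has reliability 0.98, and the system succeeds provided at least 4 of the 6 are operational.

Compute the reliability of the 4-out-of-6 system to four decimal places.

R = Σ_{i=4}^{6} C(6,i) p^i (1−p)^{6−i} with p = 0.98
C(6,4)·0.98^4·0.02^2 = 0.005534
C(6,5)·0.98^5·0.02^1 = 0.108470
C(6,6)·0.98^6·0.02^0 = 0.885842
Sum = 0.9998

0.9998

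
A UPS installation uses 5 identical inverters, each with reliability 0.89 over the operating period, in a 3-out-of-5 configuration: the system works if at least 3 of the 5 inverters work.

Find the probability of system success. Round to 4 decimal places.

0.9888

R = Σ_{i=3}^{5} C(5,i) p^i (1−p)^{5−i} with p = 0.89
C(5,3)·0.89^3·0.11^2 = 0.085301
C(5,4)·0.89^4·0.11^1 = 0.345082
C(5,5)·0.89^5·0.11^0 = 0.558406
Sum = 0.9888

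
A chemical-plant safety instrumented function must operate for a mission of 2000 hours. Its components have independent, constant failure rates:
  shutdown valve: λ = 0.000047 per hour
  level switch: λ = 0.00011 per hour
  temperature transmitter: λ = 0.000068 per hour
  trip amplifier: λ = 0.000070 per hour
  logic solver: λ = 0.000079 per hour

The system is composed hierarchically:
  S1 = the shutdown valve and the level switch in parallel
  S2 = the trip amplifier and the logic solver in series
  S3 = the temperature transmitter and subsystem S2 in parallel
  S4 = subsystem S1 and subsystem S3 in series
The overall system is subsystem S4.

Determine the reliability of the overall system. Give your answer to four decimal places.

R(shutdown valve) = exp(−0.000047 × 2000) = 0.910283
R(level switch) = exp(−0.00011 × 2000) = 0.802519
R(temperature transmitter) = exp(−0.000068 × 2000) = 0.872843
R(trip amplifier) = exp(−0.000070 × 2000) = 0.869358
R(logic solver) = exp(−0.000079 × 2000) = 0.853850
Parallel (shutdown valve and level switch): 1 − (1 − 0.910283)(1 − 0.802519) = 0.982283
Series (trip amplifier and logic solver): 0.869358 × 0.853850 = 0.742301
Parallel (temperature transmitter and [0.742301]): 1 − (1 − 0.872843)(1 − 0.742301) = 0.967232
Series ([0.982283] and [0.967232]): 0.982283 × 0.967232 = 0.9501

0.9501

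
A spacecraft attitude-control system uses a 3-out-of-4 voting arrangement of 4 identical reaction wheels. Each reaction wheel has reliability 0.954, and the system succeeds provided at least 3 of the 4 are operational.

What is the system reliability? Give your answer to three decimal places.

0.988

R = Σ_{i=3}^{4} C(4,i) p^i (1−p)^{4−i} with p = 0.954
C(4,3)·0.954^3·0.046^1 = 0.15976
C(4,4)·0.954^4·0.046^0 = 0.82831
Sum = 0.988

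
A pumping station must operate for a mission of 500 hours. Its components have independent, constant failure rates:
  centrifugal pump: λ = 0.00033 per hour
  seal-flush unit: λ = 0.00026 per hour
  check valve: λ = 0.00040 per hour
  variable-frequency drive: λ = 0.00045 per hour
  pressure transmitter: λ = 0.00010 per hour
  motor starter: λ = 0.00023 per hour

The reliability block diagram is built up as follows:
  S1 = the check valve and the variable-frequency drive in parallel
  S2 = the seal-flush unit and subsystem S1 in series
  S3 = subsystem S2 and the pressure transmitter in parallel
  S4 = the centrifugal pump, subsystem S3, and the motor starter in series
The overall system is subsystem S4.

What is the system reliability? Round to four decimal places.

0.7501

R(centrifugal pump) = exp(−0.00033 × 500) = 0.847894
R(seal-flush unit) = exp(−0.00026 × 500) = 0.878095
R(check valve) = exp(−0.00040 × 500) = 0.818731
R(variable-frequency drive) = exp(−0.00045 × 500) = 0.798516
R(pressure transmitter) = exp(−0.00010 × 500) = 0.951229
R(motor starter) = exp(−0.00023 × 500) = 0.891366
Parallel (check valve and variable-frequency drive): 1 − (1 − 0.818731)(1 − 0.798516) = 0.963477
Series (seal-flush unit and [0.963477]): 0.878095 × 0.963477 = 0.846024
Parallel ([0.846024] and pressure transmitter): 1 − (1 − 0.846024)(1 − 0.951229) = 0.992490
Series (centrifugal pump, [0.992490], and motor starter): 0.847894 × 0.992490 × 0.891366 = 0.7501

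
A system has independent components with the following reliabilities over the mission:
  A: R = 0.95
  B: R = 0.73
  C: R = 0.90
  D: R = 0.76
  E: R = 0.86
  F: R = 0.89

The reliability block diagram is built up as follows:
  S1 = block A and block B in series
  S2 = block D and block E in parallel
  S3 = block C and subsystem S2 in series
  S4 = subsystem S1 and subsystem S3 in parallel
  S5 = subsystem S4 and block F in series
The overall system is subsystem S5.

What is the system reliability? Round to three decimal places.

0.854

Series (A and B): 0.95000 × 0.73000 = 0.69350
Parallel (D and E): 1 − (1 − 0.76000)(1 − 0.86000) = 0.96640
Series (C and [0.96640]): 0.90000 × 0.96640 = 0.86976
Parallel ([0.69350] and [0.86976]): 1 − (1 − 0.69350)(1 − 0.86976) = 0.96008
Series ([0.96008] and F): 0.96008 × 0.89000 = 0.854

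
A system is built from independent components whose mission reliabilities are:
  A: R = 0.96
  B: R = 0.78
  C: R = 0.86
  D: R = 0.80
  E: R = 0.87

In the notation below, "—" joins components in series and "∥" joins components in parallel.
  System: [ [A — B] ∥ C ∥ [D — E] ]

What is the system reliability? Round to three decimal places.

Series (A and B): 0.96000 × 0.78000 = 0.74880
Series (D and E): 0.80000 × 0.87000 = 0.69600
Parallel ([0.74880], C, and [0.69600]): 1 − (1 − 0.74880)(1 − 0.86000)(1 − 0.69600) = 0.989

0.989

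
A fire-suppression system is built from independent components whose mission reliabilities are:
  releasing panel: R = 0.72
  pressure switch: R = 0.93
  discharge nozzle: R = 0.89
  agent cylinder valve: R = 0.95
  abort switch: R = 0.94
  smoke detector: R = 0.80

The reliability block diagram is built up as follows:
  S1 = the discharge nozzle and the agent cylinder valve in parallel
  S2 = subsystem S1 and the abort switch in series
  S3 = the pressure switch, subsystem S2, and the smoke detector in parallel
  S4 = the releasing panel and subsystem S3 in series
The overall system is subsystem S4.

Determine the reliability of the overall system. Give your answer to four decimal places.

Parallel (discharge nozzle and agent cylinder valve): 1 − (1 − 0.890000)(1 − 0.950000) = 0.994500
Series ([0.994500] and abort switch): 0.994500 × 0.940000 = 0.934830
Parallel (pressure switch, [0.934830], and smoke detector): 1 − (1 − 0.930000)(1 − 0.934830)(1 − 0.800000) = 0.999088
Series (releasing panel and [0.999088]): 0.720000 × 0.999088 = 0.7193

0.7193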